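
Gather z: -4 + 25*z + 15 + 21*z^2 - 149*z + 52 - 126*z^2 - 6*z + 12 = -105*z^2 - 130*z + 75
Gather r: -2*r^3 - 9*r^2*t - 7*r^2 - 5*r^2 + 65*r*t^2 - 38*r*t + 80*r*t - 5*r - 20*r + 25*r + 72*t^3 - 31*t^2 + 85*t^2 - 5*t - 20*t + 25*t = -2*r^3 + r^2*(-9*t - 12) + r*(65*t^2 + 42*t) + 72*t^3 + 54*t^2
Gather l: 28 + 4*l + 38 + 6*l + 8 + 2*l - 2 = 12*l + 72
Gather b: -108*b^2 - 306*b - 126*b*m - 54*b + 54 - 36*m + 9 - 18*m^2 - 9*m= -108*b^2 + b*(-126*m - 360) - 18*m^2 - 45*m + 63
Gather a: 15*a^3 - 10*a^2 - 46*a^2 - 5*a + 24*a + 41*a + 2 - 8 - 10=15*a^3 - 56*a^2 + 60*a - 16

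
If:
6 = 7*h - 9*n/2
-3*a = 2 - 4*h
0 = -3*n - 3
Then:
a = -8/21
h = 3/14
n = -1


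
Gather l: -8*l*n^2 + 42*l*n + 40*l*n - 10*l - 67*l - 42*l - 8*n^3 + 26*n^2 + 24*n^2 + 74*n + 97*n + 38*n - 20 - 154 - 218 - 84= l*(-8*n^2 + 82*n - 119) - 8*n^3 + 50*n^2 + 209*n - 476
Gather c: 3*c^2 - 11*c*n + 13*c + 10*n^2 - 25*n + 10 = 3*c^2 + c*(13 - 11*n) + 10*n^2 - 25*n + 10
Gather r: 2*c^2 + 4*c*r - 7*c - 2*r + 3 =2*c^2 - 7*c + r*(4*c - 2) + 3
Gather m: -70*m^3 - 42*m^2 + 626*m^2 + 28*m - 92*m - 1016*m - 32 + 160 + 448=-70*m^3 + 584*m^2 - 1080*m + 576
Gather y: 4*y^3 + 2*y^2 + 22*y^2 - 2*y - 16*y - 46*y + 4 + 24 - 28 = 4*y^3 + 24*y^2 - 64*y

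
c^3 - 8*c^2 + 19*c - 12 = (c - 4)*(c - 3)*(c - 1)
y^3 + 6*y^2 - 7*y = y*(y - 1)*(y + 7)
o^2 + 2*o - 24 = (o - 4)*(o + 6)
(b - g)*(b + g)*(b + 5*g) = b^3 + 5*b^2*g - b*g^2 - 5*g^3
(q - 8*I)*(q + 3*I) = q^2 - 5*I*q + 24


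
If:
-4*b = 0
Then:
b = 0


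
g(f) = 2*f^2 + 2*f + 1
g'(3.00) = 14.00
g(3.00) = 25.00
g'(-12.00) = -46.00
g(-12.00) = 265.00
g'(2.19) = 10.76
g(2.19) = 14.97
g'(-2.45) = -7.80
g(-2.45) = 8.10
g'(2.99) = 13.96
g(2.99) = 24.86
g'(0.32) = 3.28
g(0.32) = 1.84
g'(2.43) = 11.72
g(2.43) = 17.67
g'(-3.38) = -11.52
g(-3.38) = 17.09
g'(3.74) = 16.96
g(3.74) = 36.46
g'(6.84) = 29.36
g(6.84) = 108.25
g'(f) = 4*f + 2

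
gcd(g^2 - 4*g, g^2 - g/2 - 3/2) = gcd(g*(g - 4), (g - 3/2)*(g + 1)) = 1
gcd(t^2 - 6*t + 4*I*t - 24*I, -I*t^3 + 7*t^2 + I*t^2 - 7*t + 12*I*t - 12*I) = t + 4*I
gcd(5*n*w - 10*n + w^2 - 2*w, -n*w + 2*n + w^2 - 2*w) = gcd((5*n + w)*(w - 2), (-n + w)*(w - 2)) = w - 2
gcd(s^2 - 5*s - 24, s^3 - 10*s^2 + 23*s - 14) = 1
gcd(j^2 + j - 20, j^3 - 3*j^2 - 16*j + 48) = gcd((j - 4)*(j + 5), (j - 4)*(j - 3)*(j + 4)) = j - 4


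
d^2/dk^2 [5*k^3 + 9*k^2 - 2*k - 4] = 30*k + 18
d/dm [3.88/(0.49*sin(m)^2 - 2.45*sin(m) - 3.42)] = (9.506 - 3.8024*sin(m))*cos(m)/(-0.49*sin(m)^2 + 2.45*sin(m) + 3.42)^2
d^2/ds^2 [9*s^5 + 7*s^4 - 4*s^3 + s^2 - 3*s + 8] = 180*s^3 + 84*s^2 - 24*s + 2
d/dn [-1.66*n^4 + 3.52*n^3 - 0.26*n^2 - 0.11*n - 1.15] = -6.64*n^3 + 10.56*n^2 - 0.52*n - 0.11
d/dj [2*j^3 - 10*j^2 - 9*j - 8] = 6*j^2 - 20*j - 9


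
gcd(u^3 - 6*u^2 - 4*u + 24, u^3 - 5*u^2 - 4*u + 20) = u^2 - 4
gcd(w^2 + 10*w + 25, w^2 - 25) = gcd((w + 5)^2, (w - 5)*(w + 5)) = w + 5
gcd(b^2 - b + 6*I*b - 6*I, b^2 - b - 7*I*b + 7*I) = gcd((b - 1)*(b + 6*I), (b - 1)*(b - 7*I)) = b - 1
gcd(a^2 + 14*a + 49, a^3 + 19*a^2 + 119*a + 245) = a^2 + 14*a + 49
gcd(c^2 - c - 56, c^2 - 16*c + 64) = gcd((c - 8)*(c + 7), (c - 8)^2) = c - 8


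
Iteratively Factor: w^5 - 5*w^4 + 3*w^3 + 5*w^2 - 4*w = (w - 1)*(w^4 - 4*w^3 - w^2 + 4*w) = (w - 1)*(w + 1)*(w^3 - 5*w^2 + 4*w) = w*(w - 1)*(w + 1)*(w^2 - 5*w + 4) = w*(w - 4)*(w - 1)*(w + 1)*(w - 1)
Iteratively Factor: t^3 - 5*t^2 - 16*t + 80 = (t - 5)*(t^2 - 16) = (t - 5)*(t - 4)*(t + 4)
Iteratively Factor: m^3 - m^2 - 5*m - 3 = (m + 1)*(m^2 - 2*m - 3) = (m + 1)^2*(m - 3)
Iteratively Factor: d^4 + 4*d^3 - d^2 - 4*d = (d)*(d^3 + 4*d^2 - d - 4) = d*(d + 1)*(d^2 + 3*d - 4) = d*(d - 1)*(d + 1)*(d + 4)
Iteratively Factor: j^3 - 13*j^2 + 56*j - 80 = (j - 4)*(j^2 - 9*j + 20) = (j - 5)*(j - 4)*(j - 4)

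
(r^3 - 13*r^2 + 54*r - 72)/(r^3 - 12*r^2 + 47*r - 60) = (r - 6)/(r - 5)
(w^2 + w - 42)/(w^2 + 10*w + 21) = (w - 6)/(w + 3)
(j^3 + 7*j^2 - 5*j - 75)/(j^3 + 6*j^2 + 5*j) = (j^2 + 2*j - 15)/(j*(j + 1))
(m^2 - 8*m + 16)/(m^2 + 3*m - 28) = (m - 4)/(m + 7)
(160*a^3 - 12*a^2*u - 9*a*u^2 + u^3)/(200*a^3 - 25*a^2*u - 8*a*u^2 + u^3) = (4*a + u)/(5*a + u)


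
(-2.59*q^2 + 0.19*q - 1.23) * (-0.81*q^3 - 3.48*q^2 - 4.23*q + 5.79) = 2.0979*q^5 + 8.8593*q^4 + 11.2908*q^3 - 11.5194*q^2 + 6.303*q - 7.1217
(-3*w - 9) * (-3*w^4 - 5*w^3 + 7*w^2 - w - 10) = 9*w^5 + 42*w^4 + 24*w^3 - 60*w^2 + 39*w + 90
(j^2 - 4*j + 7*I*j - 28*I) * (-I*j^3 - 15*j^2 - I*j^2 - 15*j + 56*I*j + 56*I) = -I*j^5 - 8*j^4 + 3*I*j^4 + 24*j^3 - 45*I*j^3 - 360*j^2 + 147*I*j^2 + 1176*j + 196*I*j + 1568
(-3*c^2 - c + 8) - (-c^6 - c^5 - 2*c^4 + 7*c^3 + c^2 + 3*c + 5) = c^6 + c^5 + 2*c^4 - 7*c^3 - 4*c^2 - 4*c + 3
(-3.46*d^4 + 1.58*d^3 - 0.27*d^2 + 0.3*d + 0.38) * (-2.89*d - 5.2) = 9.9994*d^5 + 13.4258*d^4 - 7.4357*d^3 + 0.537*d^2 - 2.6582*d - 1.976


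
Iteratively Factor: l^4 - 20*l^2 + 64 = (l + 4)*(l^3 - 4*l^2 - 4*l + 16) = (l - 4)*(l + 4)*(l^2 - 4) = (l - 4)*(l - 2)*(l + 4)*(l + 2)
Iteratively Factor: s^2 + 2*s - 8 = (s + 4)*(s - 2)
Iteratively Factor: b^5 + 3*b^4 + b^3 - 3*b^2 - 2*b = (b + 1)*(b^4 + 2*b^3 - b^2 - 2*b) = (b - 1)*(b + 1)*(b^3 + 3*b^2 + 2*b) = (b - 1)*(b + 1)*(b + 2)*(b^2 + b) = b*(b - 1)*(b + 1)*(b + 2)*(b + 1)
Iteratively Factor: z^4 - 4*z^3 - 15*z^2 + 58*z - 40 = (z - 1)*(z^3 - 3*z^2 - 18*z + 40) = (z - 5)*(z - 1)*(z^2 + 2*z - 8) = (z - 5)*(z - 2)*(z - 1)*(z + 4)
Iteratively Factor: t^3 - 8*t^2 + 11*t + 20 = (t - 4)*(t^2 - 4*t - 5) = (t - 5)*(t - 4)*(t + 1)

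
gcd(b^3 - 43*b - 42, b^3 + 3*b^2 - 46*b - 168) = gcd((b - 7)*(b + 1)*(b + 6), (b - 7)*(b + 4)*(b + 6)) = b^2 - b - 42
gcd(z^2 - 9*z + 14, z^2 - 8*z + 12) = z - 2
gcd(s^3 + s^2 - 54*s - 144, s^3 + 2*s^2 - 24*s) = s + 6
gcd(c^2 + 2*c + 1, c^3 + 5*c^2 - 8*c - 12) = c + 1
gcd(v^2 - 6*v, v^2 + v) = v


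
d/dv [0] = 0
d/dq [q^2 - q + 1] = 2*q - 1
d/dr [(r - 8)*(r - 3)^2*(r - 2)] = 4*r^3 - 48*r^2 + 170*r - 186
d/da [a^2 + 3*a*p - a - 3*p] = 2*a + 3*p - 1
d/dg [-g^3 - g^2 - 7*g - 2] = -3*g^2 - 2*g - 7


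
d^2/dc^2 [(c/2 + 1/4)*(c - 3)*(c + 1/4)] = 3*c - 9/4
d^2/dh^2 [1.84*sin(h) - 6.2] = -1.84*sin(h)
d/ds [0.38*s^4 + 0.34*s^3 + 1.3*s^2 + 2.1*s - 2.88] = 1.52*s^3 + 1.02*s^2 + 2.6*s + 2.1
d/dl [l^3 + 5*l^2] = l*(3*l + 10)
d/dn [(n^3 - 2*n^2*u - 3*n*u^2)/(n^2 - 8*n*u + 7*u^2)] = (n^4 - 16*n^3*u + 40*n^2*u^2 - 28*n*u^3 - 21*u^4)/(n^4 - 16*n^3*u + 78*n^2*u^2 - 112*n*u^3 + 49*u^4)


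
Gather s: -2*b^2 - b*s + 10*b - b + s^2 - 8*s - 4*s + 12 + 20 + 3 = -2*b^2 + 9*b + s^2 + s*(-b - 12) + 35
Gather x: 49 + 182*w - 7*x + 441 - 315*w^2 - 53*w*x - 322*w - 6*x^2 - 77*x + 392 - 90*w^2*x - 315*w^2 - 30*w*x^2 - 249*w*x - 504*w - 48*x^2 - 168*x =-630*w^2 - 644*w + x^2*(-30*w - 54) + x*(-90*w^2 - 302*w - 252) + 882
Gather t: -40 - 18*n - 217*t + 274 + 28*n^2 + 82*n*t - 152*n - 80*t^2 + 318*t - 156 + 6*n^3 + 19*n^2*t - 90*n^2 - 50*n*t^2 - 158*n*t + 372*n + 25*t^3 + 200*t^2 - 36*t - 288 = 6*n^3 - 62*n^2 + 202*n + 25*t^3 + t^2*(120 - 50*n) + t*(19*n^2 - 76*n + 65) - 210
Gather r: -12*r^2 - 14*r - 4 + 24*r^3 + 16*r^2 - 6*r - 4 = 24*r^3 + 4*r^2 - 20*r - 8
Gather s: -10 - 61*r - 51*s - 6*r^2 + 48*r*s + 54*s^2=-6*r^2 - 61*r + 54*s^2 + s*(48*r - 51) - 10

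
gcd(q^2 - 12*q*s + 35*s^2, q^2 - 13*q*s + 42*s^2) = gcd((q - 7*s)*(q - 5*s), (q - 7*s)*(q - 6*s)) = q - 7*s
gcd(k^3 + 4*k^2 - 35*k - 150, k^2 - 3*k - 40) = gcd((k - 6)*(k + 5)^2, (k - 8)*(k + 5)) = k + 5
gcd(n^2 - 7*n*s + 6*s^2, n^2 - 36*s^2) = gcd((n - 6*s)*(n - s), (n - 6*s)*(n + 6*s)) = -n + 6*s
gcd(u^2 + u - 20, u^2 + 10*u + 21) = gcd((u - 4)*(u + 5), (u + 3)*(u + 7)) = 1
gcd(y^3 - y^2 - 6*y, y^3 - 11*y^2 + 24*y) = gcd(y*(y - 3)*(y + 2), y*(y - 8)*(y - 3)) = y^2 - 3*y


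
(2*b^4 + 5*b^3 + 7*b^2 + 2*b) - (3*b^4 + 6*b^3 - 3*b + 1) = -b^4 - b^3 + 7*b^2 + 5*b - 1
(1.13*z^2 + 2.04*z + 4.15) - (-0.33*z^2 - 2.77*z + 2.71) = 1.46*z^2 + 4.81*z + 1.44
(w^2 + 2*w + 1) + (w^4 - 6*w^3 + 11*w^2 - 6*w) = w^4 - 6*w^3 + 12*w^2 - 4*w + 1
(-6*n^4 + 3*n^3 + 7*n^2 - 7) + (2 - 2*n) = -6*n^4 + 3*n^3 + 7*n^2 - 2*n - 5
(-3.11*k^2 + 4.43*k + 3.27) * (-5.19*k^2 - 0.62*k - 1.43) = 16.1409*k^4 - 21.0635*k^3 - 15.2706*k^2 - 8.3623*k - 4.6761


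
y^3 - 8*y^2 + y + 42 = (y - 7)*(y - 3)*(y + 2)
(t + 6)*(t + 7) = t^2 + 13*t + 42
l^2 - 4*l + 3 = (l - 3)*(l - 1)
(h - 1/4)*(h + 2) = h^2 + 7*h/4 - 1/2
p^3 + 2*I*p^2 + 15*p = p*(p - 3*I)*(p + 5*I)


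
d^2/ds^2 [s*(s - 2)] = 2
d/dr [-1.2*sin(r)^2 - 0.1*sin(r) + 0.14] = -(2.4*sin(r) + 0.1)*cos(r)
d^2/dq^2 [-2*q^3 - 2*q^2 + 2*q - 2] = -12*q - 4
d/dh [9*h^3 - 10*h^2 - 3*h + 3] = 27*h^2 - 20*h - 3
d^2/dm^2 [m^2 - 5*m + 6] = 2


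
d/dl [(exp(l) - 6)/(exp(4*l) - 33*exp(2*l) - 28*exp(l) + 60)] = 3*(-exp(2*l) - 4*exp(l) - 1)*exp(l)/(exp(6*l) + 12*exp(5*l) + 42*exp(4*l) + 16*exp(3*l) - 111*exp(2*l) - 60*exp(l) + 100)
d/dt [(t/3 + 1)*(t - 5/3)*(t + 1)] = t^2 + 14*t/9 - 11/9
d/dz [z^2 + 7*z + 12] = 2*z + 7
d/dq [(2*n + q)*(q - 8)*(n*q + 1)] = n*(2*n + q)*(q - 8) + (2*n + q)*(n*q + 1) + (q - 8)*(n*q + 1)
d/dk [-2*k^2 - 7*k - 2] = -4*k - 7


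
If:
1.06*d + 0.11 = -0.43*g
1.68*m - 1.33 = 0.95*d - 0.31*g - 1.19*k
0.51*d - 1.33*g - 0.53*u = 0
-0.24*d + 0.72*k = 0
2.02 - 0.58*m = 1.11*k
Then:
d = 1.86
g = -4.84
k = 0.62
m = 2.30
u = 13.93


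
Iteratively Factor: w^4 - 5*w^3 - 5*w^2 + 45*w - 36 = (w - 1)*(w^3 - 4*w^2 - 9*w + 36) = (w - 3)*(w - 1)*(w^2 - w - 12) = (w - 4)*(w - 3)*(w - 1)*(w + 3)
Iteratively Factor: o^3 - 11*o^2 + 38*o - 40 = (o - 5)*(o^2 - 6*o + 8) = (o - 5)*(o - 2)*(o - 4)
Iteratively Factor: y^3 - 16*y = (y - 4)*(y^2 + 4*y) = (y - 4)*(y + 4)*(y)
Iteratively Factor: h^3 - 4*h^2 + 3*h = (h - 1)*(h^2 - 3*h) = (h - 3)*(h - 1)*(h)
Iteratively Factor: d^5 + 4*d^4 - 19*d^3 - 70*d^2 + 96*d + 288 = (d + 2)*(d^4 + 2*d^3 - 23*d^2 - 24*d + 144) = (d + 2)*(d + 4)*(d^3 - 2*d^2 - 15*d + 36) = (d - 3)*(d + 2)*(d + 4)*(d^2 + d - 12) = (d - 3)*(d + 2)*(d + 4)^2*(d - 3)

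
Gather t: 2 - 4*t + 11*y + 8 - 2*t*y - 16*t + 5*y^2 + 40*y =t*(-2*y - 20) + 5*y^2 + 51*y + 10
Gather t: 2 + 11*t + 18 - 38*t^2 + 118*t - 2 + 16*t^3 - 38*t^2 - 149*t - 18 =16*t^3 - 76*t^2 - 20*t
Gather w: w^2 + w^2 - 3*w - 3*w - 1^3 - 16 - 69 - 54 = 2*w^2 - 6*w - 140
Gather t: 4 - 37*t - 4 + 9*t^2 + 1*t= 9*t^2 - 36*t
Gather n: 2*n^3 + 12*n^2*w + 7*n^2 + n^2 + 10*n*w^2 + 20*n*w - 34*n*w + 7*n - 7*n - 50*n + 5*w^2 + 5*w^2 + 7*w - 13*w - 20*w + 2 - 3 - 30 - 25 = 2*n^3 + n^2*(12*w + 8) + n*(10*w^2 - 14*w - 50) + 10*w^2 - 26*w - 56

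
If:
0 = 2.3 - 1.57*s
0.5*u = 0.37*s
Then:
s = 1.46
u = 1.08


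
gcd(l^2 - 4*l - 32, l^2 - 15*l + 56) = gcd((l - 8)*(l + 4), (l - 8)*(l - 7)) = l - 8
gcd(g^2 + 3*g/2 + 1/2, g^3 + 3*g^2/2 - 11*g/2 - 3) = g + 1/2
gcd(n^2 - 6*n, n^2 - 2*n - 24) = n - 6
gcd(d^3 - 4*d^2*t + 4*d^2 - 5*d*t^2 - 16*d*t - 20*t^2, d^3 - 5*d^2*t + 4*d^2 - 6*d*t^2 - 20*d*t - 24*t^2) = d^2 + d*t + 4*d + 4*t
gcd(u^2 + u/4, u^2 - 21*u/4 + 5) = 1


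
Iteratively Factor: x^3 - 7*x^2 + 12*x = (x - 4)*(x^2 - 3*x) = x*(x - 4)*(x - 3)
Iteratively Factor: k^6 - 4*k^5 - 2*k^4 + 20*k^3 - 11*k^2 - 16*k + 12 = (k - 1)*(k^5 - 3*k^4 - 5*k^3 + 15*k^2 + 4*k - 12) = (k - 1)*(k + 2)*(k^4 - 5*k^3 + 5*k^2 + 5*k - 6) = (k - 2)*(k - 1)*(k + 2)*(k^3 - 3*k^2 - k + 3) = (k - 2)*(k - 1)^2*(k + 2)*(k^2 - 2*k - 3) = (k - 3)*(k - 2)*(k - 1)^2*(k + 2)*(k + 1)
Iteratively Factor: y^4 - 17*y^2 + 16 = (y - 1)*(y^3 + y^2 - 16*y - 16) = (y - 4)*(y - 1)*(y^2 + 5*y + 4) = (y - 4)*(y - 1)*(y + 4)*(y + 1)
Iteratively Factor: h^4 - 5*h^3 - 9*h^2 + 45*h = (h + 3)*(h^3 - 8*h^2 + 15*h) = (h - 5)*(h + 3)*(h^2 - 3*h) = h*(h - 5)*(h + 3)*(h - 3)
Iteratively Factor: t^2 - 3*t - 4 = (t + 1)*(t - 4)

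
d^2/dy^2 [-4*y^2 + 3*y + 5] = -8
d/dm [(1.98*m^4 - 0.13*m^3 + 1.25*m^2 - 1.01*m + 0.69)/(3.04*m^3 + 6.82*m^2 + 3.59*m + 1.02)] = (6.0192*m^6 + 27.0072*m^5 + 16.638*m^4 + 13.2858*m^3 + 4.6851*m^2 - 6.8616*m - 3.5073)/(9.2416*m^6 + 41.4656*m^5 + 68.3396*m^4 + 55.1692*m^3 + 26.8009*m^2 + 7.3236*m + 1.0404)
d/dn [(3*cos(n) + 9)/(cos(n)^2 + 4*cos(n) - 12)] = 3*(cos(n)^2 + 6*cos(n) + 24)*sin(n)/(cos(n)^2 + 4*cos(n) - 12)^2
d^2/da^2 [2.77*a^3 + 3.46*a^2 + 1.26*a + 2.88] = 16.62*a + 6.92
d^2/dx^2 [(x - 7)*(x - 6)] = 2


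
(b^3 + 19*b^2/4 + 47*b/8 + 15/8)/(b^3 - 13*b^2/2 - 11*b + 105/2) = (8*b^2 + 14*b + 5)/(4*(2*b^2 - 19*b + 35))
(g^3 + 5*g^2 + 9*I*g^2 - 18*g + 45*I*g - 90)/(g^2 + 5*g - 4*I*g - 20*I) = (g^2 + 9*I*g - 18)/(g - 4*I)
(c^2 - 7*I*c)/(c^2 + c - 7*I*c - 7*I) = c/(c + 1)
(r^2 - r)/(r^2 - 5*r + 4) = r/(r - 4)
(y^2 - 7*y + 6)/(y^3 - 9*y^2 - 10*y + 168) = (y - 1)/(y^2 - 3*y - 28)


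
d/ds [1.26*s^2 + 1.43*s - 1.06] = 2.52*s + 1.43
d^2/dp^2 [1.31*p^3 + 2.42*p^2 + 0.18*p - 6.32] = 7.86*p + 4.84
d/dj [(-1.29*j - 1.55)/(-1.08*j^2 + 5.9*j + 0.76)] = (-1.3932*j^2 - 3.348*j + 8.1646)/(1.1664*j^4 - 12.744*j^3 + 33.1684*j^2 + 8.968*j + 0.5776)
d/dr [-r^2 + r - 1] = 1 - 2*r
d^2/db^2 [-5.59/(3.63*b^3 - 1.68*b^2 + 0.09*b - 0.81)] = ((121.7502*b - 18.7824)*(3.63*b^3 - 1.68*b^2 + 0.09*b - 0.81) - 5.59*(10.89*b^2 - 3.36*b + 0.09)*(21.78*b^2 - 6.72*b + 0.18))/(3.63*b^3 - 1.68*b^2 + 0.09*b - 0.81)^3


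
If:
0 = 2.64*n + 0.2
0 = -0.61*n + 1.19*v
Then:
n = -0.08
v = -0.04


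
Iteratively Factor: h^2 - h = (h - 1)*(h)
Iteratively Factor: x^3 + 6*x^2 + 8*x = (x)*(x^2 + 6*x + 8) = x*(x + 4)*(x + 2)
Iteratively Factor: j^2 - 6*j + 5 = (j - 5)*(j - 1)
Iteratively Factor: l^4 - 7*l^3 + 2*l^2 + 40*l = (l - 4)*(l^3 - 3*l^2 - 10*l) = (l - 4)*(l + 2)*(l^2 - 5*l) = (l - 5)*(l - 4)*(l + 2)*(l)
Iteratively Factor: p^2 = (p)*(p)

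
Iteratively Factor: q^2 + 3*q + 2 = (q + 2)*(q + 1)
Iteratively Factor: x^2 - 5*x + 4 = (x - 1)*(x - 4)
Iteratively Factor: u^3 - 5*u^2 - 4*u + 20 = (u - 5)*(u^2 - 4) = (u - 5)*(u + 2)*(u - 2)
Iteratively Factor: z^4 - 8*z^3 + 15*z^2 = (z - 3)*(z^3 - 5*z^2) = z*(z - 3)*(z^2 - 5*z) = z*(z - 5)*(z - 3)*(z)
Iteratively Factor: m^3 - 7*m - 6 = (m + 2)*(m^2 - 2*m - 3) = (m + 1)*(m + 2)*(m - 3)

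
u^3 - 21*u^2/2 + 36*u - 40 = (u - 4)^2*(u - 5/2)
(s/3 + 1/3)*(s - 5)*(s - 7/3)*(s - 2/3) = s^4/3 - 7*s^3/3 + 77*s^2/27 + 79*s/27 - 70/27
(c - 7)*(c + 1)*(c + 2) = c^3 - 4*c^2 - 19*c - 14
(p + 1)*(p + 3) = p^2 + 4*p + 3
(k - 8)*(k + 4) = k^2 - 4*k - 32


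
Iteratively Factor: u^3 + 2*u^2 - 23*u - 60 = (u + 3)*(u^2 - u - 20) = (u - 5)*(u + 3)*(u + 4)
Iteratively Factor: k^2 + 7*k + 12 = (k + 3)*(k + 4)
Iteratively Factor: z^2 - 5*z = (z)*(z - 5)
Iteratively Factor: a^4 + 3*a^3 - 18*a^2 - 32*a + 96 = (a + 4)*(a^3 - a^2 - 14*a + 24) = (a - 2)*(a + 4)*(a^2 + a - 12) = (a - 3)*(a - 2)*(a + 4)*(a + 4)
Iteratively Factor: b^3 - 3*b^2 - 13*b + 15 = (b - 5)*(b^2 + 2*b - 3) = (b - 5)*(b - 1)*(b + 3)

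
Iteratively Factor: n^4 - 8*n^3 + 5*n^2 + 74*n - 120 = (n - 2)*(n^3 - 6*n^2 - 7*n + 60) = (n - 5)*(n - 2)*(n^2 - n - 12) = (n - 5)*(n - 2)*(n + 3)*(n - 4)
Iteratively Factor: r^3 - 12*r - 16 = (r + 2)*(r^2 - 2*r - 8) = (r - 4)*(r + 2)*(r + 2)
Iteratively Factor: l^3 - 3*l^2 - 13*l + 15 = (l - 5)*(l^2 + 2*l - 3) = (l - 5)*(l + 3)*(l - 1)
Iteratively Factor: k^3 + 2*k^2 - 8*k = (k + 4)*(k^2 - 2*k) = (k - 2)*(k + 4)*(k)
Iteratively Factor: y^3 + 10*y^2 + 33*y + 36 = (y + 4)*(y^2 + 6*y + 9) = (y + 3)*(y + 4)*(y + 3)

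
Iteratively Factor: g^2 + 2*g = (g + 2)*(g)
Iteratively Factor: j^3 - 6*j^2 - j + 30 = (j - 5)*(j^2 - j - 6) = (j - 5)*(j + 2)*(j - 3)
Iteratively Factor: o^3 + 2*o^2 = (o + 2)*(o^2) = o*(o + 2)*(o)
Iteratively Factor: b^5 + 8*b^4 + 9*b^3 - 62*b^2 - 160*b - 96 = (b + 1)*(b^4 + 7*b^3 + 2*b^2 - 64*b - 96) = (b + 1)*(b + 4)*(b^3 + 3*b^2 - 10*b - 24) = (b + 1)*(b + 4)^2*(b^2 - b - 6) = (b + 1)*(b + 2)*(b + 4)^2*(b - 3)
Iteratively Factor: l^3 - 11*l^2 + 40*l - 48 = (l - 4)*(l^2 - 7*l + 12) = (l - 4)^2*(l - 3)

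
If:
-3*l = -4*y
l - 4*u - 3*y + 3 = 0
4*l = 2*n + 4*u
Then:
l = 4*y/3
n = 7*y/2 - 3/2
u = 3/4 - 5*y/12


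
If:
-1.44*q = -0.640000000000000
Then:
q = 0.44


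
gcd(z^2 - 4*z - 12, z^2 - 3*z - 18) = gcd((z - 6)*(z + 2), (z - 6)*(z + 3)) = z - 6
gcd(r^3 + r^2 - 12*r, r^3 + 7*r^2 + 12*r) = r^2 + 4*r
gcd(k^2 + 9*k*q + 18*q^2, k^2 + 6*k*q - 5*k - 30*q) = k + 6*q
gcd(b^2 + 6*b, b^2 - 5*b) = b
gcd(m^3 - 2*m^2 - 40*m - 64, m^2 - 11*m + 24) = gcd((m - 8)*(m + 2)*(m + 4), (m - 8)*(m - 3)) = m - 8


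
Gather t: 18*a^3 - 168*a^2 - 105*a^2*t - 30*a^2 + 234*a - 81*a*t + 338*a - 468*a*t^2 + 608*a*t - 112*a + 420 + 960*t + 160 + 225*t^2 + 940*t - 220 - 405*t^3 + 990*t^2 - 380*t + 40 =18*a^3 - 198*a^2 + 460*a - 405*t^3 + t^2*(1215 - 468*a) + t*(-105*a^2 + 527*a + 1520) + 400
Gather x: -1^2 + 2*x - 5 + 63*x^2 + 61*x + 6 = 63*x^2 + 63*x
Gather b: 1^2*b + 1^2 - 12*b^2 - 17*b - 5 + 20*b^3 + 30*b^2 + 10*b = 20*b^3 + 18*b^2 - 6*b - 4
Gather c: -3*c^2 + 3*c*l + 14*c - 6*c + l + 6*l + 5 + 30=-3*c^2 + c*(3*l + 8) + 7*l + 35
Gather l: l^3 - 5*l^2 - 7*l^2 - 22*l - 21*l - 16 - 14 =l^3 - 12*l^2 - 43*l - 30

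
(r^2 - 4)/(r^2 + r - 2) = (r - 2)/(r - 1)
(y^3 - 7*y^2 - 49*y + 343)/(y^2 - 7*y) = y - 49/y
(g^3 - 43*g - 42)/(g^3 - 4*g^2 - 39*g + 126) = (g + 1)/(g - 3)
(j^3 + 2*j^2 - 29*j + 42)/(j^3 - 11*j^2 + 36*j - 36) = (j + 7)/(j - 6)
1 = 1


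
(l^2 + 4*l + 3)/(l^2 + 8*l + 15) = (l + 1)/(l + 5)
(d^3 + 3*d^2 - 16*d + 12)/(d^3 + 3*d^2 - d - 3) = (d^2 + 4*d - 12)/(d^2 + 4*d + 3)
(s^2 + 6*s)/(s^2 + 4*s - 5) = s*(s + 6)/(s^2 + 4*s - 5)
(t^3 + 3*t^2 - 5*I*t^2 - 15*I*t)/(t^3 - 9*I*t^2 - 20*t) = (t + 3)/(t - 4*I)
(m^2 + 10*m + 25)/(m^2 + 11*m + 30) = (m + 5)/(m + 6)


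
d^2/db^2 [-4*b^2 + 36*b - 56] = -8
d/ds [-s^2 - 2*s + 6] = -2*s - 2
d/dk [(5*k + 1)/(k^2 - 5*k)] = (-5*k^2 - 2*k + 5)/(k^2*(k^2 - 10*k + 25))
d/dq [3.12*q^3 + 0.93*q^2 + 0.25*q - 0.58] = 9.36*q^2 + 1.86*q + 0.25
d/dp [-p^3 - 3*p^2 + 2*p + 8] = -3*p^2 - 6*p + 2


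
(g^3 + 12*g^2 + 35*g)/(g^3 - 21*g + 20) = g*(g + 7)/(g^2 - 5*g + 4)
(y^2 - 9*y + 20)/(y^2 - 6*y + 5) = (y - 4)/(y - 1)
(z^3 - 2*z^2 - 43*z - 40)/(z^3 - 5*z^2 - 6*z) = (z^2 - 3*z - 40)/(z*(z - 6))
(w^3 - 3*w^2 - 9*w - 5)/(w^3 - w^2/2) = 2*(w^3 - 3*w^2 - 9*w - 5)/(w^2*(2*w - 1))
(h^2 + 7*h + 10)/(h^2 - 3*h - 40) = (h + 2)/(h - 8)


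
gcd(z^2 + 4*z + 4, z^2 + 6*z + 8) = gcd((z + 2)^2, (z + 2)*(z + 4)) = z + 2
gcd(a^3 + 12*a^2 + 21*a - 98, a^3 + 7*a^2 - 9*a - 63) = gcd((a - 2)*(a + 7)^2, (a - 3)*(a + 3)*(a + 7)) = a + 7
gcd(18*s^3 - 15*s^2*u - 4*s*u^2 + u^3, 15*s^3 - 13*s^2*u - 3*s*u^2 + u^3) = 3*s^2 - 2*s*u - u^2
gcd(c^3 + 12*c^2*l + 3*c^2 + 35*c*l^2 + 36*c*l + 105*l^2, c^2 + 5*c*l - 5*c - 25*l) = c + 5*l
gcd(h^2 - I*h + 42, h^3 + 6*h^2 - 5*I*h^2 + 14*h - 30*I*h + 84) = h - 7*I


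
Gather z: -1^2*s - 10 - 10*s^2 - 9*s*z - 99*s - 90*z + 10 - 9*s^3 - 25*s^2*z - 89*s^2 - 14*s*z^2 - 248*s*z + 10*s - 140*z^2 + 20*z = -9*s^3 - 99*s^2 - 90*s + z^2*(-14*s - 140) + z*(-25*s^2 - 257*s - 70)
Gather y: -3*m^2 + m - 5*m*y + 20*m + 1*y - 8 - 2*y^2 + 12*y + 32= -3*m^2 + 21*m - 2*y^2 + y*(13 - 5*m) + 24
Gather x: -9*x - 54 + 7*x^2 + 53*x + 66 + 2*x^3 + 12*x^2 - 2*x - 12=2*x^3 + 19*x^2 + 42*x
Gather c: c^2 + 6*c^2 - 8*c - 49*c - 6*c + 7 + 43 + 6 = 7*c^2 - 63*c + 56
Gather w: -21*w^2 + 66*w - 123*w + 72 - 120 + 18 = -21*w^2 - 57*w - 30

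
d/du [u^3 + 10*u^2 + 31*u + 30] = 3*u^2 + 20*u + 31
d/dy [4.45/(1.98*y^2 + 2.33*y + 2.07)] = (-17.622*y - 10.3685)/(1.98*y^2 + 2.33*y + 2.07)^2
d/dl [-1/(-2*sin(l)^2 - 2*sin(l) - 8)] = -(2*sin(l) + 1)*cos(l)/(2*(sin(l)^2 + sin(l) + 4)^2)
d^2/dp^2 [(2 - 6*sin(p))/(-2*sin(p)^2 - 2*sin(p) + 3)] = 2*(-12*sin(p)^5 + 28*sin(p)^4 - 72*sin(p)^3 - 14*sin(p)^2 + 63*sin(p) + 16)/(2*sin(p) - cos(2*p) - 2)^3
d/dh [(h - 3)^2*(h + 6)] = 3*h^2 - 27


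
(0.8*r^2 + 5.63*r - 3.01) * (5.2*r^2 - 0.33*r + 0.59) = 4.16*r^4 + 29.012*r^3 - 17.0379*r^2 + 4.315*r - 1.7759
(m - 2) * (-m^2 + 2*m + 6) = -m^3 + 4*m^2 + 2*m - 12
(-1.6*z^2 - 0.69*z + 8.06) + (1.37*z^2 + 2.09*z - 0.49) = -0.23*z^2 + 1.4*z + 7.57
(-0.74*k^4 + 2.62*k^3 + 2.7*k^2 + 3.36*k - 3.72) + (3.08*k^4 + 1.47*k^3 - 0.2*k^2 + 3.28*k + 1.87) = 2.34*k^4 + 4.09*k^3 + 2.5*k^2 + 6.64*k - 1.85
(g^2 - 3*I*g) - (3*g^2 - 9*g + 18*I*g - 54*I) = -2*g^2 + 9*g - 21*I*g + 54*I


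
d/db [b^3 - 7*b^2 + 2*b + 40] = 3*b^2 - 14*b + 2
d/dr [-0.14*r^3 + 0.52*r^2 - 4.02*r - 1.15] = -0.42*r^2 + 1.04*r - 4.02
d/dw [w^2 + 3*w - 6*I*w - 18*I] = 2*w + 3 - 6*I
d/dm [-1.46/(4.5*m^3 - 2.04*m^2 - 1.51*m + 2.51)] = (19.71*m^2 - 5.9568*m - 2.2046)/(4.5*m^3 - 2.04*m^2 - 1.51*m + 2.51)^2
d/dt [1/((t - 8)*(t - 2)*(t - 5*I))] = (-(t - 8)*(t - 2) - (t - 8)*(t - 5*I) - (t - 2)*(t - 5*I))/((t - 8)^2*(t - 2)^2*(t - 5*I)^2)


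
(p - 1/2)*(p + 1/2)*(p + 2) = p^3 + 2*p^2 - p/4 - 1/2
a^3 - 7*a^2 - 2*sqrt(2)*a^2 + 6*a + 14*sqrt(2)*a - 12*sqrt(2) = (a - 6)*(a - 1)*(a - 2*sqrt(2))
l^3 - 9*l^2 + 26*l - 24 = (l - 4)*(l - 3)*(l - 2)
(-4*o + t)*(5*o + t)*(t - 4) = -20*o^2*t + 80*o^2 + o*t^2 - 4*o*t + t^3 - 4*t^2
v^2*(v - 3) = v^3 - 3*v^2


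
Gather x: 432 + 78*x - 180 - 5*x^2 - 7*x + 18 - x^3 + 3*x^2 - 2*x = -x^3 - 2*x^2 + 69*x + 270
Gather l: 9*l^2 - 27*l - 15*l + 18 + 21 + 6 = 9*l^2 - 42*l + 45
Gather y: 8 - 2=6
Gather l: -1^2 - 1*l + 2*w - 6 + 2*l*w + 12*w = l*(2*w - 1) + 14*w - 7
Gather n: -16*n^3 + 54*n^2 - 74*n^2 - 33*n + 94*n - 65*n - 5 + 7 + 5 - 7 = -16*n^3 - 20*n^2 - 4*n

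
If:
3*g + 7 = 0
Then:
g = -7/3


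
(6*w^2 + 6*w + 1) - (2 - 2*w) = 6*w^2 + 8*w - 1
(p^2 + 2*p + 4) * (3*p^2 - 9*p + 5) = 3*p^4 - 3*p^3 - p^2 - 26*p + 20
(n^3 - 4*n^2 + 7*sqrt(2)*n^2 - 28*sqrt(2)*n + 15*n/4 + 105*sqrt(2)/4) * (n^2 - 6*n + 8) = n^5 - 10*n^4 + 7*sqrt(2)*n^4 - 70*sqrt(2)*n^3 + 143*n^3/4 - 109*n^2/2 + 1001*sqrt(2)*n^2/4 - 763*sqrt(2)*n/2 + 30*n + 210*sqrt(2)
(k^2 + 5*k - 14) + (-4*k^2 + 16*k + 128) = -3*k^2 + 21*k + 114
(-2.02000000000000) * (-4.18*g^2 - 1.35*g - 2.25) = 8.4436*g^2 + 2.727*g + 4.545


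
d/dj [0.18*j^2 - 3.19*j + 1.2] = 0.36*j - 3.19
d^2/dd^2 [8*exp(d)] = 8*exp(d)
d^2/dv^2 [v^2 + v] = 2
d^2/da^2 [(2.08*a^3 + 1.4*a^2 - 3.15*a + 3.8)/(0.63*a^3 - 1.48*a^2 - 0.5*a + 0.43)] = (1.77635683940025e-15*a^7 + 4.990104*a^6 - 3.57020999999999*a^5 + 31.605336*a^4 - 76.168156*a^3 + 55.6617*a^2 + 0.975072000000001*a + 5.89986)/(0.250047*a^9 - 1.762236*a^8 + 3.544506*a^7 + 0.0674090000000005*a^6 - 5.218692*a^5 + 0.902916*a^4 + 2.133661*a^3 - 0.498456*a^2 - 0.27735*a + 0.079507)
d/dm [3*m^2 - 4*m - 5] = 6*m - 4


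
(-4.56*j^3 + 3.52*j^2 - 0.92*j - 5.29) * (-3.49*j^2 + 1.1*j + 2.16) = 15.9144*j^5 - 17.3008*j^4 - 2.7668*j^3 + 25.0533*j^2 - 7.8062*j - 11.4264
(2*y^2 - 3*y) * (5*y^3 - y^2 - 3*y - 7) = 10*y^5 - 17*y^4 - 3*y^3 - 5*y^2 + 21*y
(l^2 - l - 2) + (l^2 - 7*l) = 2*l^2 - 8*l - 2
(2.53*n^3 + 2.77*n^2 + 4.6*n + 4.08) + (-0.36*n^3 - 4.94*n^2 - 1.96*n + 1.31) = 2.17*n^3 - 2.17*n^2 + 2.64*n + 5.39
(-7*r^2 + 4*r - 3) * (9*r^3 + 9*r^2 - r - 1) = -63*r^5 - 27*r^4 + 16*r^3 - 24*r^2 - r + 3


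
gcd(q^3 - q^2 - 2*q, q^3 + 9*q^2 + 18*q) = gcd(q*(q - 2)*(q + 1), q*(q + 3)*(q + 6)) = q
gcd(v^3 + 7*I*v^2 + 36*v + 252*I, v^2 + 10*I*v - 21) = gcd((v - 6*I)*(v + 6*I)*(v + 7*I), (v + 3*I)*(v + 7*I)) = v + 7*I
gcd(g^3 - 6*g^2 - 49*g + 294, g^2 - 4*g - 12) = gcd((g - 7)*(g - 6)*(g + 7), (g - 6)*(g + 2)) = g - 6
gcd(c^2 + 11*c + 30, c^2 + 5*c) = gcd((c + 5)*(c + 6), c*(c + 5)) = c + 5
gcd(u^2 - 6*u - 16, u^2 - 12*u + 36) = 1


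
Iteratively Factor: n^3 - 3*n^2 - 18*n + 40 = (n - 2)*(n^2 - n - 20) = (n - 2)*(n + 4)*(n - 5)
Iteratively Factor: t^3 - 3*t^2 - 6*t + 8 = (t - 4)*(t^2 + t - 2) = (t - 4)*(t - 1)*(t + 2)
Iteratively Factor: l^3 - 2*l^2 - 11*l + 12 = (l - 1)*(l^2 - l - 12) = (l - 4)*(l - 1)*(l + 3)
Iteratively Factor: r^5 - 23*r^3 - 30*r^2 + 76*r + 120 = (r - 2)*(r^4 + 2*r^3 - 19*r^2 - 68*r - 60) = (r - 2)*(r + 3)*(r^3 - r^2 - 16*r - 20) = (r - 2)*(r + 2)*(r + 3)*(r^2 - 3*r - 10) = (r - 5)*(r - 2)*(r + 2)*(r + 3)*(r + 2)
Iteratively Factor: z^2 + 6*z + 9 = (z + 3)*(z + 3)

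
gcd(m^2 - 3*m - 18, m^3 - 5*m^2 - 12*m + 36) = m^2 - 3*m - 18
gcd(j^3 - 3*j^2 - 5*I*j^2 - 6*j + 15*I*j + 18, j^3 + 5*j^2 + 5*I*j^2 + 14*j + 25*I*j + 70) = j - 2*I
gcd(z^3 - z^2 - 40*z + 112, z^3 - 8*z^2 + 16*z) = z^2 - 8*z + 16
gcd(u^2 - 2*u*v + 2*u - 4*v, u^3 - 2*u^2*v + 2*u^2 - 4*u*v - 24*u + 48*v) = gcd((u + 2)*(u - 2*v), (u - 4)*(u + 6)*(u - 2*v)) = u - 2*v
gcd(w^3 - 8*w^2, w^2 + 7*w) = w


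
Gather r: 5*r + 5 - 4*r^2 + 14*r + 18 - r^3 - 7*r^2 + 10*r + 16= -r^3 - 11*r^2 + 29*r + 39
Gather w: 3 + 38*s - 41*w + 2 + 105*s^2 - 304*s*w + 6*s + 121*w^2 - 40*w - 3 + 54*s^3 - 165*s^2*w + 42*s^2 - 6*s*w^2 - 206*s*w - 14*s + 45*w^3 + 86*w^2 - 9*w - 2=54*s^3 + 147*s^2 + 30*s + 45*w^3 + w^2*(207 - 6*s) + w*(-165*s^2 - 510*s - 90)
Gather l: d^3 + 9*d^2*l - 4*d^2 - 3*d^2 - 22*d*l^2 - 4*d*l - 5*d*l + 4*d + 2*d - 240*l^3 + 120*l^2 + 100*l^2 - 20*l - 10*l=d^3 - 7*d^2 + 6*d - 240*l^3 + l^2*(220 - 22*d) + l*(9*d^2 - 9*d - 30)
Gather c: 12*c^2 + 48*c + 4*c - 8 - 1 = 12*c^2 + 52*c - 9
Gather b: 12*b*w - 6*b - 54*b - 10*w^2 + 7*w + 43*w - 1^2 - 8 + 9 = b*(12*w - 60) - 10*w^2 + 50*w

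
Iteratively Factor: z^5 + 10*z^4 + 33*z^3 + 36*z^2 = (z + 4)*(z^4 + 6*z^3 + 9*z^2) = (z + 3)*(z + 4)*(z^3 + 3*z^2) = z*(z + 3)*(z + 4)*(z^2 + 3*z) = z^2*(z + 3)*(z + 4)*(z + 3)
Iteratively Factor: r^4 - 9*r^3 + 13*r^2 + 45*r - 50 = (r + 2)*(r^3 - 11*r^2 + 35*r - 25) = (r - 1)*(r + 2)*(r^2 - 10*r + 25) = (r - 5)*(r - 1)*(r + 2)*(r - 5)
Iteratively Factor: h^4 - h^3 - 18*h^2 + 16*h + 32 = (h + 1)*(h^3 - 2*h^2 - 16*h + 32) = (h + 1)*(h + 4)*(h^2 - 6*h + 8) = (h - 4)*(h + 1)*(h + 4)*(h - 2)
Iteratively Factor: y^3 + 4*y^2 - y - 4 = (y - 1)*(y^2 + 5*y + 4) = (y - 1)*(y + 4)*(y + 1)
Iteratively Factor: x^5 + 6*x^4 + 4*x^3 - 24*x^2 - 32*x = (x + 2)*(x^4 + 4*x^3 - 4*x^2 - 16*x) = (x + 2)^2*(x^3 + 2*x^2 - 8*x) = x*(x + 2)^2*(x^2 + 2*x - 8) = x*(x - 2)*(x + 2)^2*(x + 4)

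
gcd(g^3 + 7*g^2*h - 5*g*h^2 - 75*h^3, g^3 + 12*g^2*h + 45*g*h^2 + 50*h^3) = g^2 + 10*g*h + 25*h^2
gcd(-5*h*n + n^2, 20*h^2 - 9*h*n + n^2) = 5*h - n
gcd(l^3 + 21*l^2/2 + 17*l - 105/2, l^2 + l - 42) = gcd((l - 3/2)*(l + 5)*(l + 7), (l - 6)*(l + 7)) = l + 7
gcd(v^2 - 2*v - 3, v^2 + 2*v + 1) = v + 1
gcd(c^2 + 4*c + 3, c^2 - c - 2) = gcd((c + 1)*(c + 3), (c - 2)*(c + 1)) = c + 1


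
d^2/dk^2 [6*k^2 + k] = 12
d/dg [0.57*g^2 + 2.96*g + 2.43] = 1.14*g + 2.96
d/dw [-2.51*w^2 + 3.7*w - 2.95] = 3.7 - 5.02*w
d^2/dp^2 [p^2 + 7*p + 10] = 2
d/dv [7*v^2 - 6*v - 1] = 14*v - 6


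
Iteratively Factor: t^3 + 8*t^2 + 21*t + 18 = (t + 3)*(t^2 + 5*t + 6) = (t + 2)*(t + 3)*(t + 3)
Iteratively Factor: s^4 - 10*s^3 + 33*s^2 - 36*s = (s - 3)*(s^3 - 7*s^2 + 12*s) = (s - 3)^2*(s^2 - 4*s) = (s - 4)*(s - 3)^2*(s)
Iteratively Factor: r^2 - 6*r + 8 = (r - 4)*(r - 2)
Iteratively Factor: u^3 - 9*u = (u + 3)*(u^2 - 3*u) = (u - 3)*(u + 3)*(u)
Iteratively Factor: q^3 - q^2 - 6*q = (q + 2)*(q^2 - 3*q) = (q - 3)*(q + 2)*(q)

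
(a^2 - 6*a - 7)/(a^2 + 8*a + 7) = (a - 7)/(a + 7)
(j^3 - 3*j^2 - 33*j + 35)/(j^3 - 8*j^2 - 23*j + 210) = (j - 1)/(j - 6)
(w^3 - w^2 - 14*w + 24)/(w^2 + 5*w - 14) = (w^2 + w - 12)/(w + 7)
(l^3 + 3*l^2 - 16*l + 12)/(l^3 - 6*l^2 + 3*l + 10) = (l^2 + 5*l - 6)/(l^2 - 4*l - 5)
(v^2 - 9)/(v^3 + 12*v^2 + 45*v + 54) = (v - 3)/(v^2 + 9*v + 18)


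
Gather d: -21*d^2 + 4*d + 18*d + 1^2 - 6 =-21*d^2 + 22*d - 5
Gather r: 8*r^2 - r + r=8*r^2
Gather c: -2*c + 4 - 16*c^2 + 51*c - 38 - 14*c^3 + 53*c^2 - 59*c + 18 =-14*c^3 + 37*c^2 - 10*c - 16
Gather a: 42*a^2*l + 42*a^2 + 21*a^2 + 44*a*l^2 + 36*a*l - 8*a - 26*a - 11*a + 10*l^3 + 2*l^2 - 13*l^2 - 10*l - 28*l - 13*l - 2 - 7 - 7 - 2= a^2*(42*l + 63) + a*(44*l^2 + 36*l - 45) + 10*l^3 - 11*l^2 - 51*l - 18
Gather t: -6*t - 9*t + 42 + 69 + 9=120 - 15*t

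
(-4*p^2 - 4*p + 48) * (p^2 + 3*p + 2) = -4*p^4 - 16*p^3 + 28*p^2 + 136*p + 96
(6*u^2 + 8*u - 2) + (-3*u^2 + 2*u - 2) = 3*u^2 + 10*u - 4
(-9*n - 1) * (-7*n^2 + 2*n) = 63*n^3 - 11*n^2 - 2*n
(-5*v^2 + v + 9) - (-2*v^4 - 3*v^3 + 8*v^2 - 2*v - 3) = 2*v^4 + 3*v^3 - 13*v^2 + 3*v + 12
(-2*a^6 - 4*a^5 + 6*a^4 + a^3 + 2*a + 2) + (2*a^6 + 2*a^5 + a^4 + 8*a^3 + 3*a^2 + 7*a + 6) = -2*a^5 + 7*a^4 + 9*a^3 + 3*a^2 + 9*a + 8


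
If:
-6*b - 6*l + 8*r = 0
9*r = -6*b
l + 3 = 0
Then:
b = 27/17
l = -3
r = -18/17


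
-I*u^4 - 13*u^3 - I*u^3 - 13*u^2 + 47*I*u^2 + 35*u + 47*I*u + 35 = (u - 7*I)*(u - 5*I)*(u - I)*(-I*u - I)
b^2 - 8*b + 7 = (b - 7)*(b - 1)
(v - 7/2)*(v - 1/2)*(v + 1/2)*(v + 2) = v^4 - 3*v^3/2 - 29*v^2/4 + 3*v/8 + 7/4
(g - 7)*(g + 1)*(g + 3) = g^3 - 3*g^2 - 25*g - 21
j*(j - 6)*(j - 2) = j^3 - 8*j^2 + 12*j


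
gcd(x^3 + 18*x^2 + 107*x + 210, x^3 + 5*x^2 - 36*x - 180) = x^2 + 11*x + 30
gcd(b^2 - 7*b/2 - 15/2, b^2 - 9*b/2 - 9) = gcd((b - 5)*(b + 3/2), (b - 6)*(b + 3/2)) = b + 3/2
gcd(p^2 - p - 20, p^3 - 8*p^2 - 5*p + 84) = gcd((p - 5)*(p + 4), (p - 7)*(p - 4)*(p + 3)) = 1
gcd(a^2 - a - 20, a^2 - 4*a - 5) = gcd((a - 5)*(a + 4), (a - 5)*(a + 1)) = a - 5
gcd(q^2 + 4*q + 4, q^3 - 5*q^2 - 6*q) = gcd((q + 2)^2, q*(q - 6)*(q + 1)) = 1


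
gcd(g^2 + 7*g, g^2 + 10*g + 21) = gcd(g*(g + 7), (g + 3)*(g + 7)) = g + 7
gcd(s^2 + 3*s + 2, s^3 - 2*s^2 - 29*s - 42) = s + 2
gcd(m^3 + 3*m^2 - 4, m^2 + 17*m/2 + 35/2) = 1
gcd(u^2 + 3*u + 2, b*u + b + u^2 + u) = u + 1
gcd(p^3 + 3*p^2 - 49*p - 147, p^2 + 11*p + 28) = p + 7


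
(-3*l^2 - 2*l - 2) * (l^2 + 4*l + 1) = -3*l^4 - 14*l^3 - 13*l^2 - 10*l - 2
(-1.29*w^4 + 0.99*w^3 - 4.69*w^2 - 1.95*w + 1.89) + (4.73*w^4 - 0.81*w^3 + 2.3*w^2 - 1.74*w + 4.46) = 3.44*w^4 + 0.18*w^3 - 2.39*w^2 - 3.69*w + 6.35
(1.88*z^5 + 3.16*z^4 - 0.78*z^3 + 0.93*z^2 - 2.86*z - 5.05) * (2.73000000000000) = 5.1324*z^5 + 8.6268*z^4 - 2.1294*z^3 + 2.5389*z^2 - 7.8078*z - 13.7865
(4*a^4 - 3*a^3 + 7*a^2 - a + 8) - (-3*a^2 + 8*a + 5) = 4*a^4 - 3*a^3 + 10*a^2 - 9*a + 3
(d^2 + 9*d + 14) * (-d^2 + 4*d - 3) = -d^4 - 5*d^3 + 19*d^2 + 29*d - 42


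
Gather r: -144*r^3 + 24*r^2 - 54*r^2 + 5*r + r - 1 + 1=-144*r^3 - 30*r^2 + 6*r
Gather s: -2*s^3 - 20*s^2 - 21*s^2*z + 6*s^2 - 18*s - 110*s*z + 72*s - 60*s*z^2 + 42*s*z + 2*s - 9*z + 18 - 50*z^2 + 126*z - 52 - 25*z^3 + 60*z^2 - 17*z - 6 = -2*s^3 + s^2*(-21*z - 14) + s*(-60*z^2 - 68*z + 56) - 25*z^3 + 10*z^2 + 100*z - 40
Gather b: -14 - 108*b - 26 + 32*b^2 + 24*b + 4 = 32*b^2 - 84*b - 36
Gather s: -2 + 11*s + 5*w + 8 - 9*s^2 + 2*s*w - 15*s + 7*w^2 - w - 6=-9*s^2 + s*(2*w - 4) + 7*w^2 + 4*w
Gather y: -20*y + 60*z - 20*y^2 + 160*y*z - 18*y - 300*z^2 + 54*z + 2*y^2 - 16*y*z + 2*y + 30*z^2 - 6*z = -18*y^2 + y*(144*z - 36) - 270*z^2 + 108*z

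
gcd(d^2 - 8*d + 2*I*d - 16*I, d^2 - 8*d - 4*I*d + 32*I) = d - 8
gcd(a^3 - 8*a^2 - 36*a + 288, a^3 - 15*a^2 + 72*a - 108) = a - 6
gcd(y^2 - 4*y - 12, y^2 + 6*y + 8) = y + 2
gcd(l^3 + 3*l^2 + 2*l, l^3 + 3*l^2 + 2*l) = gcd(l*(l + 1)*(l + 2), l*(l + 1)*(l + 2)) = l^3 + 3*l^2 + 2*l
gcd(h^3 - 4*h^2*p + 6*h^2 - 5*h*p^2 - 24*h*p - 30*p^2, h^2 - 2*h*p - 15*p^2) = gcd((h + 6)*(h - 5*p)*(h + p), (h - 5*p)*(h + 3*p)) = -h + 5*p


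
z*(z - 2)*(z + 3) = z^3 + z^2 - 6*z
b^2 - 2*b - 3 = (b - 3)*(b + 1)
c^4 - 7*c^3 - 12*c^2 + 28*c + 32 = (c - 8)*(c - 2)*(c + 1)*(c + 2)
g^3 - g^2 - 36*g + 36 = (g - 6)*(g - 1)*(g + 6)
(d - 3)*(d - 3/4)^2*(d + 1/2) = d^4 - 4*d^3 + 45*d^2/16 + 27*d/32 - 27/32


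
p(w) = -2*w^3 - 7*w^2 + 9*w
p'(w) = -6*w^2 - 14*w + 9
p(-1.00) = -14.00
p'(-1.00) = 17.00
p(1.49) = -8.75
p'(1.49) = -25.18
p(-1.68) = -25.39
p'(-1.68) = 15.59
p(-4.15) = -14.96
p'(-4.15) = -36.24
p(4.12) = -221.61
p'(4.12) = -150.53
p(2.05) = -28.20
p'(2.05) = -44.92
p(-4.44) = -2.90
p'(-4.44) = -47.12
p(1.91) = -22.28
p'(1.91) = -39.63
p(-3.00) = -36.00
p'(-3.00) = -3.00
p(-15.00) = 5040.00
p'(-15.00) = -1131.00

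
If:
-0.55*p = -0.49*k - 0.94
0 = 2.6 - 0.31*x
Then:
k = 1.12244897959184*p - 1.91836734693878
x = 8.39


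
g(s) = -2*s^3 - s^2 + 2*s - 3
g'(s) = -6*s^2 - 2*s + 2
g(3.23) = -74.37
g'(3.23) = -67.06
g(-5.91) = 363.10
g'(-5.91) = -195.75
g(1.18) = -5.32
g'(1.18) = -8.71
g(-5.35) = 263.94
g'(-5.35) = -159.04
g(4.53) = -200.38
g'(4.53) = -130.19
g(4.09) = -148.38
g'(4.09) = -106.55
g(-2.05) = 5.93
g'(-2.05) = -19.12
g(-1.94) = 3.96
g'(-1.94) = -16.70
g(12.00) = -3579.00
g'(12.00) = -886.00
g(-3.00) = 36.00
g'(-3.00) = -46.00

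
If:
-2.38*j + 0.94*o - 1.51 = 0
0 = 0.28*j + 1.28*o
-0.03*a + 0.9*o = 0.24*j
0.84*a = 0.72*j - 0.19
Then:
No Solution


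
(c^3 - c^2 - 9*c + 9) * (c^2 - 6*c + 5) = c^5 - 7*c^4 + 2*c^3 + 58*c^2 - 99*c + 45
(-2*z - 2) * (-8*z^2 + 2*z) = 16*z^3 + 12*z^2 - 4*z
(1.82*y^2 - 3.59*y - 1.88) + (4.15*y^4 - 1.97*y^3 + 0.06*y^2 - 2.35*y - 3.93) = 4.15*y^4 - 1.97*y^3 + 1.88*y^2 - 5.94*y - 5.81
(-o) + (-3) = -o - 3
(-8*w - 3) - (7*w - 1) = -15*w - 2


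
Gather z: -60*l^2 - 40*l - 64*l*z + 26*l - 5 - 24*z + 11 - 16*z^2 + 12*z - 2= -60*l^2 - 14*l - 16*z^2 + z*(-64*l - 12) + 4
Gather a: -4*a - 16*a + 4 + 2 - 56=-20*a - 50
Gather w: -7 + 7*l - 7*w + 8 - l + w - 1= 6*l - 6*w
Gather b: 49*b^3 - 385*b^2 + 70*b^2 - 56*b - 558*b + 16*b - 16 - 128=49*b^3 - 315*b^2 - 598*b - 144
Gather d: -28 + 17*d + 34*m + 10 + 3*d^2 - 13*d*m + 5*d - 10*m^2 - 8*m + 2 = 3*d^2 + d*(22 - 13*m) - 10*m^2 + 26*m - 16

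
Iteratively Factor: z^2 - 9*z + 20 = (z - 5)*(z - 4)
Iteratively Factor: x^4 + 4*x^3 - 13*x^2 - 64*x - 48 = (x + 3)*(x^3 + x^2 - 16*x - 16) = (x + 1)*(x + 3)*(x^2 - 16) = (x + 1)*(x + 3)*(x + 4)*(x - 4)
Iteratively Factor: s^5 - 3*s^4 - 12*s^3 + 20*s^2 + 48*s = (s - 4)*(s^4 + s^3 - 8*s^2 - 12*s) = (s - 4)*(s + 2)*(s^3 - s^2 - 6*s) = s*(s - 4)*(s + 2)*(s^2 - s - 6) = s*(s - 4)*(s + 2)^2*(s - 3)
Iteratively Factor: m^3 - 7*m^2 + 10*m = (m)*(m^2 - 7*m + 10) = m*(m - 2)*(m - 5)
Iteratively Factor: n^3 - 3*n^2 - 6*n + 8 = (n - 1)*(n^2 - 2*n - 8) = (n - 4)*(n - 1)*(n + 2)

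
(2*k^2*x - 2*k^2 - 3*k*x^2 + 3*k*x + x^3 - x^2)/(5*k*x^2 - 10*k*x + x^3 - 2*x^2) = (2*k^2*x - 2*k^2 - 3*k*x^2 + 3*k*x + x^3 - x^2)/(x*(5*k*x - 10*k + x^2 - 2*x))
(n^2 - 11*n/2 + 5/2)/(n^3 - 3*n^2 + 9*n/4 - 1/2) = 2*(n - 5)/(2*n^2 - 5*n + 2)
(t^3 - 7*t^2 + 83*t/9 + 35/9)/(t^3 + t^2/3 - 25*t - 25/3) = (t - 7/3)/(t + 5)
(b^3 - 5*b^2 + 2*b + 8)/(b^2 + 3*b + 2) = (b^2 - 6*b + 8)/(b + 2)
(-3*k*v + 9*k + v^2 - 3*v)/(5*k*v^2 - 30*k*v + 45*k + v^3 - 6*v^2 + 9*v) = (-3*k + v)/(5*k*v - 15*k + v^2 - 3*v)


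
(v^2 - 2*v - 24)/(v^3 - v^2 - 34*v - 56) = (v - 6)/(v^2 - 5*v - 14)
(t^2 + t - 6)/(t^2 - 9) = (t - 2)/(t - 3)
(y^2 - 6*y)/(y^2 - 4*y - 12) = y/(y + 2)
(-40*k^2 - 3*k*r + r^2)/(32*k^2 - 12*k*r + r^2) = (5*k + r)/(-4*k + r)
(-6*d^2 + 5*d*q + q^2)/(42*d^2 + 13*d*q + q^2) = (-d + q)/(7*d + q)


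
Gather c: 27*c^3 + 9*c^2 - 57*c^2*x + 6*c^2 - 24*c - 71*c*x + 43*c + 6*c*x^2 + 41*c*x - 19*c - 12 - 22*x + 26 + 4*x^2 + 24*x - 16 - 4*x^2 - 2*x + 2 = 27*c^3 + c^2*(15 - 57*x) + c*(6*x^2 - 30*x)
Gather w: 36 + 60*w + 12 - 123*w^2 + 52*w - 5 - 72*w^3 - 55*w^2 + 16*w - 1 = -72*w^3 - 178*w^2 + 128*w + 42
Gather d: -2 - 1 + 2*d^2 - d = 2*d^2 - d - 3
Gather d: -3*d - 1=-3*d - 1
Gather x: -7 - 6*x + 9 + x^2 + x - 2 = x^2 - 5*x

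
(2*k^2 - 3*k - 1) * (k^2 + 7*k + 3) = 2*k^4 + 11*k^3 - 16*k^2 - 16*k - 3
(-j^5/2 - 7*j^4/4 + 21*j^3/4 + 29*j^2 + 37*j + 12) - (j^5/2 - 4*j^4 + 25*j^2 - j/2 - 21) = -j^5 + 9*j^4/4 + 21*j^3/4 + 4*j^2 + 75*j/2 + 33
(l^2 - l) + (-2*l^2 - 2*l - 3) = -l^2 - 3*l - 3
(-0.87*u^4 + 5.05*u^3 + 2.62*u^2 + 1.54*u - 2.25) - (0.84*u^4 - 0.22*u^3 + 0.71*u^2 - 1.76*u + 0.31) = -1.71*u^4 + 5.27*u^3 + 1.91*u^2 + 3.3*u - 2.56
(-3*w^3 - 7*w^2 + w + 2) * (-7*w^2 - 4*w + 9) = 21*w^5 + 61*w^4 - 6*w^3 - 81*w^2 + w + 18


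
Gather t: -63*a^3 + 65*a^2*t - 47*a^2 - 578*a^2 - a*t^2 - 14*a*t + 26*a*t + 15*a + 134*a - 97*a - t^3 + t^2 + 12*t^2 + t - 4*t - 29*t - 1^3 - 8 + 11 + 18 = -63*a^3 - 625*a^2 + 52*a - t^3 + t^2*(13 - a) + t*(65*a^2 + 12*a - 32) + 20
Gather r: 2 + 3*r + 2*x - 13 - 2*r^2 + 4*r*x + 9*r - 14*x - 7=-2*r^2 + r*(4*x + 12) - 12*x - 18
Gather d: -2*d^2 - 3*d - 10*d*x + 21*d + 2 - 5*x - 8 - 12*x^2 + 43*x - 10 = -2*d^2 + d*(18 - 10*x) - 12*x^2 + 38*x - 16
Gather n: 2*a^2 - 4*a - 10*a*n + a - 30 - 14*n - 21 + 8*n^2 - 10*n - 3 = 2*a^2 - 3*a + 8*n^2 + n*(-10*a - 24) - 54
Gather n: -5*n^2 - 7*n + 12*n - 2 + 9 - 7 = -5*n^2 + 5*n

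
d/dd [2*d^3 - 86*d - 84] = 6*d^2 - 86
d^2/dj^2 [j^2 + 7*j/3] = 2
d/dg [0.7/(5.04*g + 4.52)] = -3.528/(5.04*g + 4.52)^2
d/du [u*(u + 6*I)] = 2*u + 6*I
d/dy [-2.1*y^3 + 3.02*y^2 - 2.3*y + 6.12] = -6.3*y^2 + 6.04*y - 2.3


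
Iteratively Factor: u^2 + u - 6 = (u + 3)*(u - 2)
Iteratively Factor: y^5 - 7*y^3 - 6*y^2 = (y)*(y^4 - 7*y^2 - 6*y) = y^2*(y^3 - 7*y - 6) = y^2*(y + 1)*(y^2 - y - 6) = y^2*(y - 3)*(y + 1)*(y + 2)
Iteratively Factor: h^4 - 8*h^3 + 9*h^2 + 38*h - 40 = (h - 5)*(h^3 - 3*h^2 - 6*h + 8) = (h - 5)*(h - 1)*(h^2 - 2*h - 8) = (h - 5)*(h - 4)*(h - 1)*(h + 2)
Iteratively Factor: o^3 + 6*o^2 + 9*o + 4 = (o + 4)*(o^2 + 2*o + 1) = (o + 1)*(o + 4)*(o + 1)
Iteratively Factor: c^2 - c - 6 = (c + 2)*(c - 3)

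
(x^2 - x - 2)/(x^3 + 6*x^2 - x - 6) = (x - 2)/(x^2 + 5*x - 6)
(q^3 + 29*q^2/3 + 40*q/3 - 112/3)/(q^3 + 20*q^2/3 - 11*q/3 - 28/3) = (q + 4)/(q + 1)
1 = 1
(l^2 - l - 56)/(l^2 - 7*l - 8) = (l + 7)/(l + 1)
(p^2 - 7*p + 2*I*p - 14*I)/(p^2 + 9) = (p^2 + p*(-7 + 2*I) - 14*I)/(p^2 + 9)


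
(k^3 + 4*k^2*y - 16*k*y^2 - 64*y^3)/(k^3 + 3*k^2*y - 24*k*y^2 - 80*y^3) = (-k + 4*y)/(-k + 5*y)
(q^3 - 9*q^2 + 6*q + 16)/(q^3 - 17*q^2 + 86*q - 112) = (q + 1)/(q - 7)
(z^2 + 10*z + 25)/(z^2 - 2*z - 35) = (z + 5)/(z - 7)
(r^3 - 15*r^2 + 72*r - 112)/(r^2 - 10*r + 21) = (r^2 - 8*r + 16)/(r - 3)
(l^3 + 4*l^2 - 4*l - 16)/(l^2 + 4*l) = l - 4/l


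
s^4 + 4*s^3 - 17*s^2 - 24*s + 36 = (s - 3)*(s - 1)*(s + 2)*(s + 6)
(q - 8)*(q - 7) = q^2 - 15*q + 56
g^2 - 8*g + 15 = (g - 5)*(g - 3)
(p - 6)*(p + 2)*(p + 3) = p^3 - p^2 - 24*p - 36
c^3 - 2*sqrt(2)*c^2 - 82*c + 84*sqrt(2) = (c - 7*sqrt(2))*(c - sqrt(2))*(c + 6*sqrt(2))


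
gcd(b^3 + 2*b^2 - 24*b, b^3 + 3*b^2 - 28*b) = b^2 - 4*b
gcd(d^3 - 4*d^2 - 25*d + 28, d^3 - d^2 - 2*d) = 1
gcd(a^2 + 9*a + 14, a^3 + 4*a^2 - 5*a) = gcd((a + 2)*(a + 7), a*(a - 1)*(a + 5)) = 1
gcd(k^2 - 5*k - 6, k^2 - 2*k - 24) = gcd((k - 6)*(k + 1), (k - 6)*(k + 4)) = k - 6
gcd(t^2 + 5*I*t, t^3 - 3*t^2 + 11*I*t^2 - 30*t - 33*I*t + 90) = t + 5*I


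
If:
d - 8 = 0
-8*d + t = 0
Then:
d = 8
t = 64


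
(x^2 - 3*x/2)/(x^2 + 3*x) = (x - 3/2)/(x + 3)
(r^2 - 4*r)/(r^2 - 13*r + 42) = r*(r - 4)/(r^2 - 13*r + 42)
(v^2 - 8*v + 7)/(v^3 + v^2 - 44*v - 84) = (v - 1)/(v^2 + 8*v + 12)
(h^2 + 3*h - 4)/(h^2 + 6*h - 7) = (h + 4)/(h + 7)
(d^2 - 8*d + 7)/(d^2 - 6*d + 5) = (d - 7)/(d - 5)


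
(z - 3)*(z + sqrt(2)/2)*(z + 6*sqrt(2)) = z^3 - 3*z^2 + 13*sqrt(2)*z^2/2 - 39*sqrt(2)*z/2 + 6*z - 18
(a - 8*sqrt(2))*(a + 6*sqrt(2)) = a^2 - 2*sqrt(2)*a - 96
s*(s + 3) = s^2 + 3*s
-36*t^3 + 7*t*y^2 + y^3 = (-2*t + y)*(3*t + y)*(6*t + y)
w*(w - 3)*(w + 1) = w^3 - 2*w^2 - 3*w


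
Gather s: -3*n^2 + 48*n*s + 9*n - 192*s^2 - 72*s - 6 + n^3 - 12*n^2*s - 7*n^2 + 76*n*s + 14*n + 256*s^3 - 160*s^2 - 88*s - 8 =n^3 - 10*n^2 + 23*n + 256*s^3 - 352*s^2 + s*(-12*n^2 + 124*n - 160) - 14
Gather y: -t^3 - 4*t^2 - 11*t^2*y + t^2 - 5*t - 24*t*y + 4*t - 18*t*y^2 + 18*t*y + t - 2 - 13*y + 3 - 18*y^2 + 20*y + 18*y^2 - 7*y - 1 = -t^3 - 3*t^2 - 18*t*y^2 + y*(-11*t^2 - 6*t)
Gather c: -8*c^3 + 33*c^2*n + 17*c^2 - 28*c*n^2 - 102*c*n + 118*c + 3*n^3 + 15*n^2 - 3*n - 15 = -8*c^3 + c^2*(33*n + 17) + c*(-28*n^2 - 102*n + 118) + 3*n^3 + 15*n^2 - 3*n - 15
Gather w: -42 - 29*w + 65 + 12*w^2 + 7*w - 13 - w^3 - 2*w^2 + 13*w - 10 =-w^3 + 10*w^2 - 9*w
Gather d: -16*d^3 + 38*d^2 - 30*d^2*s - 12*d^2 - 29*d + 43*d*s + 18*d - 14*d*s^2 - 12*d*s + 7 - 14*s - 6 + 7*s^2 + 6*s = -16*d^3 + d^2*(26 - 30*s) + d*(-14*s^2 + 31*s - 11) + 7*s^2 - 8*s + 1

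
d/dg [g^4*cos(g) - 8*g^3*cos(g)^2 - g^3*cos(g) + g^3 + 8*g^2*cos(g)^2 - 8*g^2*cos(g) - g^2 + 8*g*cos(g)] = -g^4*sin(g) + g^3*sin(g) + 8*g^3*sin(2*g) + 4*g^3*cos(g) + 8*g^2*sin(g) - 8*g^2*sin(2*g) - 24*g^2*cos(g)^2 - 3*g^2*cos(g) + 3*g^2 - 8*g*sin(g) + 16*g*cos(g)^2 - 16*g*cos(g) - 2*g + 8*cos(g)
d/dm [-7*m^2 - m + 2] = -14*m - 1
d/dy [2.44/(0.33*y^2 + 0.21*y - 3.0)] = (-1.6104*y - 0.5124)/(0.33*y^2 + 0.21*y - 3.0)^2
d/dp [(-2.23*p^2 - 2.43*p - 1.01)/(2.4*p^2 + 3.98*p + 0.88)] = (-3.0434*p^2 + 0.923200000000001*p + 1.8814)/(5.76*p^4 + 19.104*p^3 + 20.0644*p^2 + 7.0048*p + 0.7744)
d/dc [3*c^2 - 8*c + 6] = 6*c - 8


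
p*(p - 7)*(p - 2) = p^3 - 9*p^2 + 14*p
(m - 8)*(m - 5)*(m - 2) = m^3 - 15*m^2 + 66*m - 80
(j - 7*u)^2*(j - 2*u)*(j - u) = j^4 - 17*j^3*u + 93*j^2*u^2 - 175*j*u^3 + 98*u^4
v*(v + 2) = v^2 + 2*v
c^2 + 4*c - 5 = (c - 1)*(c + 5)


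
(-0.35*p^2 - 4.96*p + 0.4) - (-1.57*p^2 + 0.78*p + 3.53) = 1.22*p^2 - 5.74*p - 3.13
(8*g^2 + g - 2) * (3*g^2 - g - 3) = 24*g^4 - 5*g^3 - 31*g^2 - g + 6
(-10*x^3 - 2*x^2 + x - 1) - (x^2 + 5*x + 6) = -10*x^3 - 3*x^2 - 4*x - 7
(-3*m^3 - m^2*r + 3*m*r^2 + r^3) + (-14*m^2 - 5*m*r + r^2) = -3*m^3 - m^2*r - 14*m^2 + 3*m*r^2 - 5*m*r + r^3 + r^2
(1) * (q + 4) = q + 4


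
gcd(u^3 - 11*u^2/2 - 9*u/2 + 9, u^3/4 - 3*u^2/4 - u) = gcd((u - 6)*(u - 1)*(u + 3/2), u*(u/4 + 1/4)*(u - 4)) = 1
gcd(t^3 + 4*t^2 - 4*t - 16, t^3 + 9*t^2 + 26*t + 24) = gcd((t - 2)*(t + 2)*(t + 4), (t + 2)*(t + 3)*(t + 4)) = t^2 + 6*t + 8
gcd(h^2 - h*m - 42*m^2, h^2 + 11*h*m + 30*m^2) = h + 6*m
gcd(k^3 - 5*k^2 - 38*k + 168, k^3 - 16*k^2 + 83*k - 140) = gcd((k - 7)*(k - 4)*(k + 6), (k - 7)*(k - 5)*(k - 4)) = k^2 - 11*k + 28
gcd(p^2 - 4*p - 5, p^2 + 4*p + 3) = p + 1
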